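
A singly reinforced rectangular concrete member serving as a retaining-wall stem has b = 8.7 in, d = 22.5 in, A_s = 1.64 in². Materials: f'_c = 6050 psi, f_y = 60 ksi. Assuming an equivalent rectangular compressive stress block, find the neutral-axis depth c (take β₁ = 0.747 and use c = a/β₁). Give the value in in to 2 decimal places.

T = A_s f_y = 1.64 × 60 = 98.4 kips.
a = T/(0.85 f'_c b) = 98.4/(0.85 × 6.05 × 8.7) = 2.1994 in.
With β₁ = 0.747, c = a/β₁ = 2.1994/0.747 = 2.94 in.

c ≈ 2.94 in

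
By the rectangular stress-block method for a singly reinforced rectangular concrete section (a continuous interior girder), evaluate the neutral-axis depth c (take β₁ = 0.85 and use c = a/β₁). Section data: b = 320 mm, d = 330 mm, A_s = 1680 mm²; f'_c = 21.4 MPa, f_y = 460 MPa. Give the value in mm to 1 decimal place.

c ≈ 156.2 mm

T = A_s f_y = 1680 × 460 = 772800 N = 772.8 kN.
Setting C = 0.85 f'_c a b equal to T: a = 772800/(0.85 × 21.4 × 320) = 132.765 mm.
With β₁ = 0.85, c = a/β₁ = 132.765/0.85 = 156.2 mm.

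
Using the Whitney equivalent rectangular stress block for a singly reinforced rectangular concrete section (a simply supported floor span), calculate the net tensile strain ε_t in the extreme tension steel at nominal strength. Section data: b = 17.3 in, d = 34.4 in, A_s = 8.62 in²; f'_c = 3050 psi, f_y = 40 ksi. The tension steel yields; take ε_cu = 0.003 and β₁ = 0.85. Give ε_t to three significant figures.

a = A_s f_y/(0.85 f'_c b) = 7.688 in.
β₁ = 0.85, so c = a/β₁ = 7.688/0.85 = 9.045 in.
From the linear strain diagram with ε_cu = 0.003: ε_t = 0.003 (d − c)/c = 0.003 × (34.4 − 9.045)/9.045 = 0.00841.
Since ε_t ≥ 0.005, the section is tension-controlled.

ε_t ≈ 0.00841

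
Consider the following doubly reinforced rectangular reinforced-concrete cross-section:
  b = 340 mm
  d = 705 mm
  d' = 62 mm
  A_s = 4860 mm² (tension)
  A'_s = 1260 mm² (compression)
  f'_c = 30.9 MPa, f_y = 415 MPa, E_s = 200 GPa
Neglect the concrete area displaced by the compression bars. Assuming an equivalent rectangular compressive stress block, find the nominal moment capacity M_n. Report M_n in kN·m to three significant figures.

M_n ≈ 1260 kN·m

Assume both tension and compression steel yield.
Net tension couple steel: A_s − A'_s = 3600 mm².
a = (A_s − A'_s) f_y / (0.85 f'_c b) = 1494000/(0.85 × 30.9 × 340) = 167.30 mm.
c = a/β₁ = 167.30/0.829 = 201.81 mm; ε'_s = 0.003(c − d')/c = 0.0021 ≥ f_y/E_s = 0.0021, so compression steel does yield.
M_n = (A_s − A'_s) f_y (d − a/2) + A'_s f_y (d − d') = [1494000 × (705 − 83.65) + 522900 × (705 − 62)] × 10⁻⁶ = 928.30 + 336.22 = 1264.52 kN·m.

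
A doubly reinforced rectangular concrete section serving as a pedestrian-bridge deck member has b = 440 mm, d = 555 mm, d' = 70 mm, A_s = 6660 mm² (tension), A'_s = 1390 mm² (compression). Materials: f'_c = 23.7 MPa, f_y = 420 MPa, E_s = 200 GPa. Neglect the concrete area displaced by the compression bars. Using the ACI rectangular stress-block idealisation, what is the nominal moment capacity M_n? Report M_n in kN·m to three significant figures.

Assume both tension and compression steel yield.
Net tension couple steel: A_s − A'_s = 5270 mm².
a = (A_s − A'_s) f_y / (0.85 f'_c b) = 2213400/(0.85 × 23.7 × 440) = 249.71 mm.
c = a/β₁ = 249.71/0.85 = 293.78 mm; ε'_s = 0.003(c − d')/c = 0.0023 ≥ f_y/E_s = 0.0021, so compression steel does yield.
M_n = (A_s − A'_s) f_y (d − a/2) + A'_s f_y (d − d') = [2213400 × (555 − 124.855) + 583800 × (555 − 70)] × 10⁻⁶ = 952.08 + 283.14 = 1235.22 kN·m.

M_n ≈ 1240 kN·m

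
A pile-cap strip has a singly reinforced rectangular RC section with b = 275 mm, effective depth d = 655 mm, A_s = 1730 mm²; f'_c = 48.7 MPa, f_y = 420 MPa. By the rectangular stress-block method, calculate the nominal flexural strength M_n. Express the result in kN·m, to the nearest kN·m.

M_n ≈ 453 kN·m

T = A_s f_y = 1730 × 420 = 726600 N = 726.6 kN.
From C = T: a = T/(0.85 f'_c b) = 726600/(0.85 × 48.7 × 275) = 63.83 mm.
M_n = T(d − a/2) = 726.6 kN × (655 − 31.915) mm = 452.73 kN·m.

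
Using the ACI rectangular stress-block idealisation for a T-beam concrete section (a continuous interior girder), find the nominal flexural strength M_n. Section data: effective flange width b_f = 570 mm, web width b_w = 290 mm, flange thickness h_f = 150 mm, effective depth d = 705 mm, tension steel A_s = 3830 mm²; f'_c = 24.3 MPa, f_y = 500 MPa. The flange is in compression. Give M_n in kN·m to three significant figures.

Tension: T = A_s f_y = 3830 × 500 = 1915000 N.
Try a within the flange: a = T/(0.85 f'_c b_f) = 1915000/(0.85 × 24.3 × 570) = 162.66 mm.
a = 162.66 > h_f = 150 mm: the block extends into the web. Split into flange-overhang and web parts.
C_f = 0.85 f'_c (b_f − b_w) h_f = 0.85 × 24.3 × (570 − 290) × 150 = 867510 N.
Remaining web compression depth: a_w = (T − C_f)/(0.85 f'_c b_w) = (1915000 − 867510)/(0.85 × 24.3 × 290) = 174.87 mm.
M_n = C_f(d − h_f/2) + (T − C_f)(d − a_w/2) = 867510 × (705 − 75) + 1047490 × (705 − 87.435) = 546.53 + 646.89 = 1193.42 × 10⁶ N·mm.
M_n = 1193.42 kN·m.

M_n ≈ 1190 kN·m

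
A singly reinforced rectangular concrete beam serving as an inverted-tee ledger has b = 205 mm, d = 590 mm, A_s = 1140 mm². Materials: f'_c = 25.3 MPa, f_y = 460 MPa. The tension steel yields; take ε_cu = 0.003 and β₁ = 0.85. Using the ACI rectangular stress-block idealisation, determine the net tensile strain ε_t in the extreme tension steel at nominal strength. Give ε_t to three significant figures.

a = A_s f_y/(0.85 f'_c b) = 118.95 mm.
β₁ = 0.85, so c = a/β₁ = 118.95/0.85 = 139.94 mm.
From the linear strain diagram with ε_cu = 0.003: ε_t = 0.003 (d − c)/c = 0.003 × (590 − 139.94)/139.94 = 0.00965.
Since ε_t ≥ 0.005, the section is tension-controlled.

ε_t ≈ 0.00965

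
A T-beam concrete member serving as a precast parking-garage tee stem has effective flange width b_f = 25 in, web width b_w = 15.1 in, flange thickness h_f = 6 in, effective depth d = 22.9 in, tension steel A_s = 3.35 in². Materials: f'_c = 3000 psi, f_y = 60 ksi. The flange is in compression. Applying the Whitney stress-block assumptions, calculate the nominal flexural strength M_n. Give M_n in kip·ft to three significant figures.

M_n ≈ 357 kip·ft

Tension: T = A_s f_y = 3.35 × 60 = 201 kips.
Try a within the flange: a = T/(0.85 f'_c b_f) = 201/(0.85 × 3 × 25) = 3.153 in.
Since a = 3.153 ≤ h_f = 6 in, the stress block lies entirely in the flange; analyse as a rectangular beam of width b_f.
M_n = T(d − a/2) = 201 × (22.9 − 1.5765) = 4286.0 kip·in.
M_n = 4286.0/12 = 357.17 kip·ft.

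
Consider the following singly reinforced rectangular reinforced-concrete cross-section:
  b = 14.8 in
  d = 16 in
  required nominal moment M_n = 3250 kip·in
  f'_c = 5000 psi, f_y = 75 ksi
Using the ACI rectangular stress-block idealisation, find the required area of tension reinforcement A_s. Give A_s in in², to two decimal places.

From M_n = 0.85 f'_c a b (d − a/2):
a = d − √(d² − 2M_n/(0.85 f'_c b)) = 16 − √(16² − 2 × 3250/(0.85 × 5 × 14.8)) = 3.644 in.
A_s = 0.85 f'_c a b / f_y = 0.85 × 5 × 3.644 × 14.8 / 75 = 3.056 in².

A_s ≈ 3.06 in²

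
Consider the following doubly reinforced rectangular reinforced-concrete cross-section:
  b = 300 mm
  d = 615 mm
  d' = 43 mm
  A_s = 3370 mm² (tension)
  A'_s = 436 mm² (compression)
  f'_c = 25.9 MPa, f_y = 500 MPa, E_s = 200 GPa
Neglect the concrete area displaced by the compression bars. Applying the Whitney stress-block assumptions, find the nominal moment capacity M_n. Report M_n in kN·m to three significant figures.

M_n ≈ 864 kN·m

Assume both tension and compression steel yield.
Net tension couple steel: A_s − A'_s = 2934 mm².
a = (A_s − A'_s) f_y / (0.85 f'_c b) = 1467000/(0.85 × 25.9 × 300) = 222.12 mm.
c = a/β₁ = 222.12/0.85 = 261.32 mm; ε'_s = 0.003(c − d')/c = 0.0025 ≥ f_y/E_s = 0.0025, so compression steel does yield.
M_n = (A_s − A'_s) f_y (d − a/2) + A'_s f_y (d − d') = [1467000 × (615 − 111.06) + 218000 × (615 − 43)] × 10⁻⁶ = 739.28 + 124.70 = 863.98 kN·m.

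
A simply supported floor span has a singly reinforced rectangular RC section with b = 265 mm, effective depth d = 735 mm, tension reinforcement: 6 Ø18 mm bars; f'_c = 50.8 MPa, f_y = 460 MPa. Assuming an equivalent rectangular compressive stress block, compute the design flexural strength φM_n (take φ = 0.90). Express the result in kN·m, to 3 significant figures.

A_s = 6 × 254 = 1524 mm².
T = A_s f_y = 1524 × 460 = 701040 N = 701.04 kN.
From C = T: a = T/(0.85 f'_c b) = 701040/(0.85 × 50.8 × 265) = 61.27 mm.
M_n = T(d − a/2) = 701.04 kN × (735 − 30.635) mm = 493.79 kN·m.
φM_n = 0.90 × 493.79 = 444.41 kN·m.

φM_n ≈ 444 kN·m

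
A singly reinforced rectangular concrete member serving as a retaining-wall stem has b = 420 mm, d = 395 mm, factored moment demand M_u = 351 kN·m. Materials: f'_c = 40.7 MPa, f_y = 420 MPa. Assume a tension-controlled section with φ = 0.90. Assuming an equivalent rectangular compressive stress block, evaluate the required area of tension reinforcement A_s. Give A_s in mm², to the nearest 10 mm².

M_n = M_u/φ = 351/0.90 = 390 kN·m.
With M_n = 0.85 f'_c a b (d − a/2), solve the quadratic for a:
a = d − √(d² − 2M_n/(0.85 f'_c b)) = 395 − √(395² − 2 × 390×10⁶/(0.85 × 40.7 × 420)) = 75.09 mm.
A_s = 0.85 f'_c a b / f_y = 0.85 × 40.7 × 75.09 × 420 / 420 = 2597.7 mm².

A_s ≈ 2600 mm²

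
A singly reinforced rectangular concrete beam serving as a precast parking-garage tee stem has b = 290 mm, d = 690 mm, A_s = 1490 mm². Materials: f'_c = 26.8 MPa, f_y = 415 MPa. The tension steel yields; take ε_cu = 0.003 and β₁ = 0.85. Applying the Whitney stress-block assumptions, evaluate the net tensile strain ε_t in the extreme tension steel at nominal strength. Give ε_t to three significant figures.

ε_t ≈ 0.0158

a = A_s f_y/(0.85 f'_c b) = 93.60 mm.
β₁ = 0.85, so c = a/β₁ = 93.60/0.85 = 110.12 mm.
From the linear strain diagram with ε_cu = 0.003: ε_t = 0.003 (d − c)/c = 0.003 × (690 − 110.12)/110.12 = 0.0158.
Since ε_t ≥ 0.005, the section is tension-controlled.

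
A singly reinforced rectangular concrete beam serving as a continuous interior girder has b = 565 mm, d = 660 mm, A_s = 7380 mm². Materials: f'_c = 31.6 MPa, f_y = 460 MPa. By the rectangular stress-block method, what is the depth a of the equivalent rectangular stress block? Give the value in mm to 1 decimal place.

T = A_s f_y = 7380 × 460 = 3394800 N = 3394.8 kN.
Setting C = 0.85 f'_c a b equal to T: a = 3394800/(0.85 × 31.6 × 565) = 223.7 mm.

a ≈ 223.7 mm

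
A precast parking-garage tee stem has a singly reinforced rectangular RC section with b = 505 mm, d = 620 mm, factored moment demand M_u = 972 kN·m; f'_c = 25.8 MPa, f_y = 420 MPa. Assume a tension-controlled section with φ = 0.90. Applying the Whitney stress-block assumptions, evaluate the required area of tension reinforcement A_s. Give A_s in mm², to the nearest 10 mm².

M_n = M_u/φ = 972/0.90 = 1080 kN·m.
With M_n = 0.85 f'_c a b (d − a/2), solve the quadratic for a:
a = d − √(d² − 2M_n/(0.85 f'_c b)) = 620 − √(620² − 2 × 1080×10⁶/(0.85 × 25.8 × 505)) = 184.84 mm.
A_s = 0.85 f'_c a b / f_y = 0.85 × 25.8 × 184.84 × 505 / 420 = 4873.9 mm².

A_s ≈ 4870 mm²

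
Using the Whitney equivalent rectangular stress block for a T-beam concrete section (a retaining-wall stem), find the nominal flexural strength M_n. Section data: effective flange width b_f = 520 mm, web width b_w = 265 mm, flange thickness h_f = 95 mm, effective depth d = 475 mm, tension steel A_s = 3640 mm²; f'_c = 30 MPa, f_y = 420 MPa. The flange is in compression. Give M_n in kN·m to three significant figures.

Tension: T = A_s f_y = 3640 × 420 = 1528800 N.
Try a within the flange: a = T/(0.85 f'_c b_f) = 1528800/(0.85 × 30 × 520) = 115.29 mm.
a = 115.29 > h_f = 95 mm: the block extends into the web. Split into flange-overhang and web parts.
C_f = 0.85 f'_c (b_f − b_w) h_f = 0.85 × 30 × (520 − 265) × 95 = 617738 N.
Remaining web compression depth: a_w = (T − C_f)/(0.85 f'_c b_w) = (1528800 − 617738)/(0.85 × 30 × 265) = 134.82 mm.
M_n = C_f(d − h_f/2) + (T − C_f)(d − a_w/2) = 617738 × (475 − 47.5) + 911062 × (475 − 67.41) = 264.08 + 371.34 = 635.42 × 10⁶ N·mm.
M_n = 635.42 kN·m.

M_n ≈ 635 kN·m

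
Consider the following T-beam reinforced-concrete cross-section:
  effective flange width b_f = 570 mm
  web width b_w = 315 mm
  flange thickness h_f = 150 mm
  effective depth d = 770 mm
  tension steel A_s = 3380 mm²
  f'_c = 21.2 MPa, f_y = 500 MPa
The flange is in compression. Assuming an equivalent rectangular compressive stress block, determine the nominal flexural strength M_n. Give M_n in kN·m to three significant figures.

Tension: T = A_s f_y = 3380 × 500 = 1690000 N.
Try a within the flange: a = T/(0.85 f'_c b_f) = 1690000/(0.85 × 21.2 × 570) = 164.53 mm.
a = 164.53 > h_f = 150 mm: the block extends into the web. Split into flange-overhang and web parts.
C_f = 0.85 f'_c (b_f − b_w) h_f = 0.85 × 21.2 × (570 − 315) × 150 = 689265 N.
Remaining web compression depth: a_w = (T − C_f)/(0.85 f'_c b_w) = (1690000 − 689265)/(0.85 × 21.2 × 315) = 176.30 mm.
M_n = C_f(d − h_f/2) + (T − C_f)(d − a_w/2) = 689265 × (770 − 75) + 1000735 × (770 − 88.15) = 479.04 + 682.35 = 1161.39 × 10⁶ N·mm.
M_n = 1161.39 kN·m.

M_n ≈ 1160 kN·m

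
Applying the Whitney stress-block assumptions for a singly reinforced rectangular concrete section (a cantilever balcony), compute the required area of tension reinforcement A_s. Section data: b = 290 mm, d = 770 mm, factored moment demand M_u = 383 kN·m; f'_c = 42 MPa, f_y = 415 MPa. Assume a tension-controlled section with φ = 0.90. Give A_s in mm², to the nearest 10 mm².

A_s ≈ 1380 mm²

M_n = M_u/φ = 383/0.90 = 425.556 kN·m.
With M_n = 0.85 f'_c a b (d − a/2), solve the quadratic for a:
a = d − √(d² − 2M_n/(0.85 f'_c b)) = 770 − √(770² − 2 × 425.556×10⁶/(0.85 × 42 × 290)) = 55.37 mm.
A_s = 0.85 f'_c a b / f_y = 0.85 × 42 × 55.37 × 290 / 415 = 1381.3 mm².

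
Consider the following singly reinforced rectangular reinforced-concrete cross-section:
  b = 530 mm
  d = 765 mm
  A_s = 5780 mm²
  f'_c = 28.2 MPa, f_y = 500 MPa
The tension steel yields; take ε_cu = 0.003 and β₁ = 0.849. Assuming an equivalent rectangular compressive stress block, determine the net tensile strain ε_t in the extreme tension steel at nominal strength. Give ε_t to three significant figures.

a = A_s f_y/(0.85 f'_c b) = 227.49 mm.
β₁ = 0.849, so c = a/β₁ = 227.49/0.849 = 267.95 mm.
From the linear strain diagram with ε_cu = 0.003: ε_t = 0.003 (d − c)/c = 0.003 × (765 − 267.95)/267.95 = 0.00557.
Since ε_t ≥ 0.005, the section is tension-controlled.

ε_t ≈ 0.00557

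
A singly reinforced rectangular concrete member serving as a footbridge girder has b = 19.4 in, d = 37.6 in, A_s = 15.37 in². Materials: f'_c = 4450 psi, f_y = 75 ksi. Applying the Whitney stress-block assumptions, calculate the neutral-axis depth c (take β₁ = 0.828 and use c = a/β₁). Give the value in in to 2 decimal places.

T = A_s f_y = 15.37 × 75 = 1152.75 kips.
a = T/(0.85 f'_c b) = 1152.75/(0.85 × 4.45 × 19.4) = 15.7092 in.
With β₁ = 0.828, c = a/β₁ = 15.7092/0.828 = 18.97 in.

c ≈ 18.97 in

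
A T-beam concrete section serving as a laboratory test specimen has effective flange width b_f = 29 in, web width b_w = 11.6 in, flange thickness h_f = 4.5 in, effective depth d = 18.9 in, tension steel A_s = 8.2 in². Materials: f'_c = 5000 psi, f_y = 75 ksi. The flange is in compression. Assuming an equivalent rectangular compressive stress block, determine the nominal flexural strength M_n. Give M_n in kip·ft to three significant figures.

M_n ≈ 839 kip·ft

Tension: T = A_s f_y = 8.2 × 75 = 615 kips.
Try a within the flange: a = T/(0.85 f'_c b_f) = 615/(0.85 × 5 × 29) = 4.990 in.
a = 4.990 > h_f = 4.5 in: the block extends into the web. Split into flange-overhang and web parts.
C_f = 0.85 f'_c (b_f − b_w) h_f = 0.85 × 5 × (29 − 11.6) × 4.5 = 332.8 kips.
Remaining web compression depth: a_w = (T − C_f)/(0.85 f'_c b_w) = (615 − 332.8)/(0.85 × 5 × 11.6) = 5.724 in.
M_n = C_f(d − h_f/2) + (T − C_f)(d − a_w/2) = 332.8 × (18.9 − 2.25) + 282.2 × (18.9 − 2.862) = 5541.1 + 4525.9 = 10067.0 kip·in.
M_n = 10067.0/12 = 838.92 kip·ft.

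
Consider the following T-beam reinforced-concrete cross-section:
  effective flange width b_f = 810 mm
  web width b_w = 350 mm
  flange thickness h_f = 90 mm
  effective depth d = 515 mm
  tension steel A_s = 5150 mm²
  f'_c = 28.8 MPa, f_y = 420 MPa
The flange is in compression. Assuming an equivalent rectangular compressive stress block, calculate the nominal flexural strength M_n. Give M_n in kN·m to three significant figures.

Tension: T = A_s f_y = 5150 × 420 = 2163000 N.
Try a within the flange: a = T/(0.85 f'_c b_f) = 2163000/(0.85 × 28.8 × 810) = 109.08 mm.
a = 109.08 > h_f = 90 mm: the block extends into the web. Split into flange-overhang and web parts.
C_f = 0.85 f'_c (b_f − b_w) h_f = 0.85 × 28.8 × (810 − 350) × 90 = 1013472 N.
Remaining web compression depth: a_w = (T − C_f)/(0.85 f'_c b_w) = (2163000 − 1013472)/(0.85 × 28.8 × 350) = 134.17 mm.
M_n = C_f(d − h_f/2) + (T − C_f)(d − a_w/2) = 1013472 × (515 − 45) + 1149528 × (515 − 67.085) = 476.33 + 514.89 = 991.22 × 10⁶ N·mm.
M_n = 991.22 kN·m.

M_n ≈ 991 kN·m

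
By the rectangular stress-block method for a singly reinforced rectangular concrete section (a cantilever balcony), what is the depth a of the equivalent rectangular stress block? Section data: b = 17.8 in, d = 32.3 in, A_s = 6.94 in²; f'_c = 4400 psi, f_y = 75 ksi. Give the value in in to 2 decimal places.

T = A_s f_y = 6.94 × 75 = 520.5 kips.
a = T/(0.85 f'_c b) = 520.5/(0.85 × 4.4 × 17.8) = 7.82 in.

a ≈ 7.82 in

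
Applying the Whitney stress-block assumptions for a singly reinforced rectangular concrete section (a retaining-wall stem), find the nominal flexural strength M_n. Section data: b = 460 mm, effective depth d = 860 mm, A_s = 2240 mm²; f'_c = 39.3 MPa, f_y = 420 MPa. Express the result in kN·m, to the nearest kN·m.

T = A_s f_y = 2240 × 420 = 940800 N = 940.8 kN.
From C = T: a = T/(0.85 f'_c b) = 940800/(0.85 × 39.3 × 460) = 61.22 mm.
M_n = T(d − a/2) = 940.8 kN × (860 − 30.61) mm = 780.29 kN·m.

M_n ≈ 780 kN·m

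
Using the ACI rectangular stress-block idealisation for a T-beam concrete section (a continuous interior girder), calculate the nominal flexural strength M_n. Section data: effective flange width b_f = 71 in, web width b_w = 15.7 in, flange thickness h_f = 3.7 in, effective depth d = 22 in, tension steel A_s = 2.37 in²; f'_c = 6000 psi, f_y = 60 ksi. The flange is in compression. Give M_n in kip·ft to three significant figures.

M_n ≈ 258 kip·ft

Tension: T = A_s f_y = 2.37 × 60 = 142.2 kips.
Try a within the flange: a = T/(0.85 f'_c b_f) = 142.2/(0.85 × 6 × 71) = 0.393 in.
Since a = 0.393 ≤ h_f = 3.7 in, the stress block lies entirely in the flange; analyse as a rectangular beam of width b_f.
M_n = T(d − a/2) = 142.2 × (22 − 0.1965) = 3100.5 kip·in.
M_n = 3100.5/12 = 258.38 kip·ft.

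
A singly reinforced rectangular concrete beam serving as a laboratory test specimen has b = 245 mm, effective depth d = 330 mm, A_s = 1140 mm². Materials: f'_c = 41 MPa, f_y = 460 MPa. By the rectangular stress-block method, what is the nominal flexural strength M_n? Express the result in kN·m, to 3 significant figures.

T = A_s f_y = 1140 × 460 = 524400 N = 524.4 kN.
From C = T: a = T/(0.85 f'_c b) = 524400/(0.85 × 41 × 245) = 61.42 mm.
M_n = T(d − a/2) = 524.4 kN × (330 − 30.71) mm = 156.95 kN·m.

M_n ≈ 157 kN·m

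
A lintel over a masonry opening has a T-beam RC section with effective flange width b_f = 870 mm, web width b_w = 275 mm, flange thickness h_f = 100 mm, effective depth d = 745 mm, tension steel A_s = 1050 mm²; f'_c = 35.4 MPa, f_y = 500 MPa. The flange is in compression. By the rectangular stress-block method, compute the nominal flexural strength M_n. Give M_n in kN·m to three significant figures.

M_n ≈ 386 kN·m

Tension: T = A_s f_y = 1050 × 500 = 525000 N.
Try a within the flange: a = T/(0.85 f'_c b_f) = 525000/(0.85 × 35.4 × 870) = 20.05 mm.
Since a = 20.05 ≤ h_f = 100 mm, the stress block lies entirely in the flange; analyse as a rectangular beam of width b_f.
M_n = T(d − a/2) = 525000 × (745 − 10.025) = 385.86 × 10⁶ N·mm.
M_n = 385.86 kN·m.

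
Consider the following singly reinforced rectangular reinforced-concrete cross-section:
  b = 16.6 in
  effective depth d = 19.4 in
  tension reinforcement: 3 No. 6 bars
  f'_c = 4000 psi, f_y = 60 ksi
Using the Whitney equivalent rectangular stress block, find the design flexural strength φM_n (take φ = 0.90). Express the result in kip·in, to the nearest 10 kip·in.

A_s = 3 × 0.44 = 1.32 in².
T = A_s f_y = 1.32 × 60 = 79.2 kips.
a = T/(0.85 f'_c b) = 79.2/(0.85 × 4 × 16.6) = 1.403 in.
M_n = T(d − a/2) = 79.2 × (19.4 − 0.7015) = 1480.9 kip·in.
φM_n = 0.90 × 1480.9 = 1332.8 kip·in.

φM_n ≈ 1330 kip·in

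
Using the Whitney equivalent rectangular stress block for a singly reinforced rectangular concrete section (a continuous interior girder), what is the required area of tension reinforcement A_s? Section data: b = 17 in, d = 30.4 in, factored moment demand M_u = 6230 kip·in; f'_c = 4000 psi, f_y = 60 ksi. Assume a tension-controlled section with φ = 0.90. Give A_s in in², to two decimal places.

M_n = M_u/φ = 6230/0.90 = 6922.22 kip·in.
From M_n = 0.85 f'_c a b (d − a/2):
a = d − √(d² − 2M_n/(0.85 f'_c b)) = 30.4 − √(30.4² − 2 × 6922.22/(0.85 × 4 × 17)) = 4.234 in.
A_s = 0.85 f'_c a b / f_y = 0.85 × 4 × 4.234 × 17 / 60 = 4.079 in².

A_s ≈ 4.08 in²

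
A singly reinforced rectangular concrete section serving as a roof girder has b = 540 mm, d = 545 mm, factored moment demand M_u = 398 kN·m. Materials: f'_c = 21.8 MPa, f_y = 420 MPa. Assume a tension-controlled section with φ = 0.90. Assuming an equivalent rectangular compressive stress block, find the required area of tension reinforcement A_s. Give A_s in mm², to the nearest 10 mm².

M_n = M_u/φ = 398/0.90 = 442.222 kN·m.
With M_n = 0.85 f'_c a b (d − a/2), solve the quadratic for a:
a = d − √(d² − 2M_n/(0.85 f'_c b)) = 545 − √(545² − 2 × 442.222×10⁶/(0.85 × 21.8 × 540)) = 88.23 mm.
A_s = 0.85 f'_c a b / f_y = 0.85 × 21.8 × 88.23 × 540 / 420 = 2102.0 mm².

A_s ≈ 2100 mm²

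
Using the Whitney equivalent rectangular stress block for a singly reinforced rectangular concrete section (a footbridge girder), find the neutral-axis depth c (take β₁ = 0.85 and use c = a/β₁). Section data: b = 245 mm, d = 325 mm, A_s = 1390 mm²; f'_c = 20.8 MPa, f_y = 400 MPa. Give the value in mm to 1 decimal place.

T = A_s f_y = 1390 × 400 = 556000 N = 556 kN.
Setting C = 0.85 f'_c a b equal to T: a = 556000/(0.85 × 20.8 × 245) = 128.359 mm.
With β₁ = 0.85, c = a/β₁ = 128.359/0.85 = 151.0 mm.

c ≈ 151.0 mm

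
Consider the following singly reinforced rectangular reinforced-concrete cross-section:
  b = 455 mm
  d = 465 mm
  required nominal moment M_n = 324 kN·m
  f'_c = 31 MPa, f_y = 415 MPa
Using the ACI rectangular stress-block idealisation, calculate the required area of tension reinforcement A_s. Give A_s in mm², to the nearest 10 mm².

With M_n = 0.85 f'_c a b (d − a/2), solve the quadratic for a:
a = d − √(d² − 2M_n/(0.85 f'_c b)) = 465 − √(465² − 2 × 324×10⁶/(0.85 × 31 × 455)) = 62.29 mm.
A_s = 0.85 f'_c a b / f_y = 0.85 × 31 × 62.29 × 455 / 415 = 1799.5 mm².

A_s ≈ 1800 mm²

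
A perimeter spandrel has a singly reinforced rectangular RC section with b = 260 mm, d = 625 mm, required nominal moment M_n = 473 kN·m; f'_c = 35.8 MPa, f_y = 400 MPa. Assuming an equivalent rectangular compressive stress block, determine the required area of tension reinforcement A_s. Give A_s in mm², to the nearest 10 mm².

With M_n = 0.85 f'_c a b (d − a/2), solve the quadratic for a:
a = d − √(d² − 2M_n/(0.85 f'_c b)) = 625 − √(625² − 2 × 473×10⁶/(0.85 × 35.8 × 260)) = 104.37 mm.
A_s = 0.85 f'_c a b / f_y = 0.85 × 35.8 × 104.37 × 260 / 400 = 2064.4 mm².

A_s ≈ 2060 mm²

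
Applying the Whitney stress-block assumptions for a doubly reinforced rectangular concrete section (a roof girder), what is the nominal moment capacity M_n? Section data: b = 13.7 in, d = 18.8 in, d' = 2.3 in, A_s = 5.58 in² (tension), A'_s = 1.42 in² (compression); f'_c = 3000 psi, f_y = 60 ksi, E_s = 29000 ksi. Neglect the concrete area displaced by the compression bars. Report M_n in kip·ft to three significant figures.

Assume both steels yield.
a = (A_s − A'_s) f_y/(0.85 f'_c b) = (5.58 − 1.42) × 60/(0.85 × 3 × 13.7) = 7.145 in.
c = a/β₁ = 7.145/0.85 = 8.406 in; ε'_s = 0.003(c − d')/c = 0.0022 ≥ ε_y = 0.0021, so the compression steel yields.
M_n = (A_s − A'_s) f_y (d − a/2) + A'_s f_y (d − d') = 249.6 × (18.8 − 3.5725) + 85.2 × (18.8 − 2.3) = 3800.8 + 1405.8 = 5206.6 kip·in = 5206.6/12 = 433.88 kip·ft.

M_n ≈ 434 kip·ft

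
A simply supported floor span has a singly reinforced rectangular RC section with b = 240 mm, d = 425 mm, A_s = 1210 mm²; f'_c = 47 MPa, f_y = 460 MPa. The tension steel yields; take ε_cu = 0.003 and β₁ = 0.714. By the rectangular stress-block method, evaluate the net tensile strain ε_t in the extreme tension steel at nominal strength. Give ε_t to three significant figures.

a = A_s f_y/(0.85 f'_c b) = 58.05 mm.
β₁ = 0.714, so c = a/β₁ = 58.05/0.714 = 81.30 mm.
From the linear strain diagram with ε_cu = 0.003: ε_t = 0.003 (d − c)/c = 0.003 × (425 − 81.30)/81.30 = 0.0127.
Since ε_t ≥ 0.005, the section is tension-controlled.

ε_t ≈ 0.0127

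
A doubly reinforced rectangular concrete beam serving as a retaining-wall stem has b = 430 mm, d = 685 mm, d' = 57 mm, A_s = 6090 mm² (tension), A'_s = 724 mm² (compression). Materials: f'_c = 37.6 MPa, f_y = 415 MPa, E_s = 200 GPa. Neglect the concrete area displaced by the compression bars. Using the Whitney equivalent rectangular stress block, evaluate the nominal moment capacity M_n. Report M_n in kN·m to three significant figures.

Assume both tension and compression steel yield.
Net tension couple steel: A_s − A'_s = 5366 mm².
a = (A_s − A'_s) f_y / (0.85 f'_c b) = 2226890/(0.85 × 37.6 × 430) = 162.04 mm.
c = a/β₁ = 162.04/0.781 = 207.48 mm; ε'_s = 0.003(c − d')/c = 0.0022 ≥ f_y/E_s = 0.0021, so compression steel does yield.
M_n = (A_s − A'_s) f_y (d − a/2) + A'_s f_y (d − d') = [2226890 × (685 − 81.02) + 300460 × (685 − 57)] × 10⁻⁶ = 1345.00 + 188.69 = 1533.69 kN·m.

M_n ≈ 1530 kN·m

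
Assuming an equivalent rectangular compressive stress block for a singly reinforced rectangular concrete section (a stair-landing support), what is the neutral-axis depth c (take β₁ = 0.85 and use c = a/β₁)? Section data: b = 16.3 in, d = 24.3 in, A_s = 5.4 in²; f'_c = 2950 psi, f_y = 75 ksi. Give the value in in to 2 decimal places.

c ≈ 11.66 in

T = A_s f_y = 5.4 × 75 = 405 kips.
a = T/(0.85 f'_c b) = 405/(0.85 × 2.95 × 16.3) = 9.9089 in.
With β₁ = 0.85, c = a/β₁ = 9.9089/0.85 = 11.66 in.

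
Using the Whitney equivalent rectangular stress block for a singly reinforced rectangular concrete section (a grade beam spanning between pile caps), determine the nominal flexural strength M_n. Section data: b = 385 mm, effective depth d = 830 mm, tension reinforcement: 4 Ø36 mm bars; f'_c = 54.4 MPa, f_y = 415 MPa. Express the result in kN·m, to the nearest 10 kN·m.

M_n ≈ 1320 kN·m

A_s = 4 × 1018 = 4072 mm².
T = A_s f_y = 4072 × 415 = 1689880 N = 1689.88 kN.
From C = T: a = T/(0.85 f'_c b) = 1689880/(0.85 × 54.4 × 385) = 94.92 mm.
M_n = T(d − a/2) = 1689.88 kN × (830 − 47.46) mm = 1322.40 kN·m.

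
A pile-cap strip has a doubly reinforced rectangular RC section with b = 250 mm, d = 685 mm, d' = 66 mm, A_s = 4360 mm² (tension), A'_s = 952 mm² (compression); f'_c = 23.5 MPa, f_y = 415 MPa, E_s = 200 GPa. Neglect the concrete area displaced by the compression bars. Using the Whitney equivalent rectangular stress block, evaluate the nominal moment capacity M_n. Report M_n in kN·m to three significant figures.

M_n ≈ 1010 kN·m

Assume both tension and compression steel yield.
Net tension couple steel: A_s − A'_s = 3408 mm².
a = (A_s − A'_s) f_y / (0.85 f'_c b) = 1414320/(0.85 × 23.5 × 250) = 283.22 mm.
c = a/β₁ = 283.22/0.85 = 333.20 mm; ε'_s = 0.003(c − d')/c = 0.0024 ≥ f_y/E_s = 0.0021, so compression steel does yield.
M_n = (A_s − A'_s) f_y (d − a/2) + A'_s f_y (d − d') = [1414320 × (685 − 141.61) + 395080 × (685 − 66)] × 10⁻⁶ = 768.53 + 244.55 = 1013.08 kN·m.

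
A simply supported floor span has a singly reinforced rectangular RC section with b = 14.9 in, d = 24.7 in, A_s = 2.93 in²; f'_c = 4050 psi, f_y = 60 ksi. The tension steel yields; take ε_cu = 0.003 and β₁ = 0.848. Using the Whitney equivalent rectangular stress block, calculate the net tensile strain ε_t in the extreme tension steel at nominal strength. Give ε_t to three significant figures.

ε_t ≈ 0.0153

a = A_s f_y/(0.85 f'_c b) = 3.427 in.
β₁ = 0.848, so c = a/β₁ = 3.427/0.848 = 4.041 in.
From the linear strain diagram with ε_cu = 0.003: ε_t = 0.003 (d − c)/c = 0.003 × (24.7 − 4.041)/4.041 = 0.0153.
Since ε_t ≥ 0.005, the section is tension-controlled.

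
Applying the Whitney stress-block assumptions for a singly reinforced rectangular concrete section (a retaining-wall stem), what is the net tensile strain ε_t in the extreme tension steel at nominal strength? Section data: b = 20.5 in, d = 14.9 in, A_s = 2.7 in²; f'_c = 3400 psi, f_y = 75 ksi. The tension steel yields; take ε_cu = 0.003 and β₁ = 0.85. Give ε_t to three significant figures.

ε_t ≈ 0.00812

a = A_s f_y/(0.85 f'_c b) = 3.418 in.
β₁ = 0.85, so c = a/β₁ = 3.418/0.85 = 4.021 in.
From the linear strain diagram with ε_cu = 0.003: ε_t = 0.003 (d − c)/c = 0.003 × (14.9 − 4.021)/4.021 = 0.00812.
Since ε_t ≥ 0.005, the section is tension-controlled.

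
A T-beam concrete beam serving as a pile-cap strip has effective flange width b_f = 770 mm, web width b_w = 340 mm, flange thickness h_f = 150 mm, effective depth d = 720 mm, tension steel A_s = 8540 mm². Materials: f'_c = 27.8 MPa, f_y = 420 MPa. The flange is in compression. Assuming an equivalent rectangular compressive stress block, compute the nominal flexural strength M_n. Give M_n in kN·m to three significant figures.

M_n ≈ 2200 kN·m

Tension: T = A_s f_y = 8540 × 420 = 3586800 N.
Try a within the flange: a = T/(0.85 f'_c b_f) = 3586800/(0.85 × 27.8 × 770) = 197.13 mm.
a = 197.13 > h_f = 150 mm: the block extends into the web. Split into flange-overhang and web parts.
C_f = 0.85 f'_c (b_f − b_w) h_f = 0.85 × 27.8 × (770 − 340) × 150 = 1524135 N.
Remaining web compression depth: a_w = (T − C_f)/(0.85 f'_c b_w) = (3586800 − 1524135)/(0.85 × 27.8 × 340) = 256.74 mm.
M_n = C_f(d − h_f/2) + (T − C_f)(d − a_w/2) = 1524135 × (720 − 75) + 2062665 × (720 − 128.37) = 983.07 + 1220.33 = 2203.40 × 10⁶ N·mm.
M_n = 2203.40 kN·m.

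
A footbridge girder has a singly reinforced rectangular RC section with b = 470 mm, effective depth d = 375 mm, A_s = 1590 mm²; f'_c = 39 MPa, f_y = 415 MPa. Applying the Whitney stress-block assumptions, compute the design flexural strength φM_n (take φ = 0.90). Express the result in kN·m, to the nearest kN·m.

T = A_s f_y = 1590 × 415 = 659850 N = 659.85 kN.
From C = T: a = T/(0.85 f'_c b) = 659850/(0.85 × 39 × 470) = 42.35 mm.
M_n = T(d − a/2) = 659.85 kN × (375 − 21.175) mm = 233.47 kN·m.
φM_n = 0.90 × 233.47 = 210.12 kN·m.

φM_n ≈ 210 kN·m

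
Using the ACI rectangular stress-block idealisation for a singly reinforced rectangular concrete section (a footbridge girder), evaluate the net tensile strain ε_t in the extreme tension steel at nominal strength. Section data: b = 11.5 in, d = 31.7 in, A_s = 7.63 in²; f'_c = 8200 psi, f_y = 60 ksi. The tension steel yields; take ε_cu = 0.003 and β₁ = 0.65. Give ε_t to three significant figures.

a = A_s f_y/(0.85 f'_c b) = 5.711 in.
β₁ = 0.65, so c = a/β₁ = 5.711/0.65 = 8.786 in.
From the linear strain diagram with ε_cu = 0.003: ε_t = 0.003 (d − c)/c = 0.003 × (31.7 − 8.786)/8.786 = 0.00782.
Since ε_t ≥ 0.005, the section is tension-controlled.

ε_t ≈ 0.00782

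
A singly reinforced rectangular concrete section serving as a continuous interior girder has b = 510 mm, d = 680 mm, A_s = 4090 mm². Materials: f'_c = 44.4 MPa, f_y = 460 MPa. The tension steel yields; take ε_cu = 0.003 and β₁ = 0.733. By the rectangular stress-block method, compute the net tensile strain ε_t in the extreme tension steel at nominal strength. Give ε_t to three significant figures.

a = A_s f_y/(0.85 f'_c b) = 97.75 mm.
β₁ = 0.733, so c = a/β₁ = 97.75/0.733 = 133.36 mm.
From the linear strain diagram with ε_cu = 0.003: ε_t = 0.003 (d − c)/c = 0.003 × (680 − 133.36)/133.36 = 0.0123.
Since ε_t ≥ 0.005, the section is tension-controlled.

ε_t ≈ 0.0123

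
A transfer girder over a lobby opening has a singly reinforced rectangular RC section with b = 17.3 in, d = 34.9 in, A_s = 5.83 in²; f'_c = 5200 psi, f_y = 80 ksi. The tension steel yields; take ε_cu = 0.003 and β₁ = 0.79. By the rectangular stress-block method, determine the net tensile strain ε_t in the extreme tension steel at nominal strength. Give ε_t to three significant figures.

a = A_s f_y/(0.85 f'_c b) = 6.099 in.
β₁ = 0.79, so c = a/β₁ = 6.099/0.79 = 7.720 in.
From the linear strain diagram with ε_cu = 0.003: ε_t = 0.003 (d − c)/c = 0.003 × (34.9 − 7.720)/7.720 = 0.0106.
Since ε_t ≥ 0.005, the section is tension-controlled.

ε_t ≈ 0.0106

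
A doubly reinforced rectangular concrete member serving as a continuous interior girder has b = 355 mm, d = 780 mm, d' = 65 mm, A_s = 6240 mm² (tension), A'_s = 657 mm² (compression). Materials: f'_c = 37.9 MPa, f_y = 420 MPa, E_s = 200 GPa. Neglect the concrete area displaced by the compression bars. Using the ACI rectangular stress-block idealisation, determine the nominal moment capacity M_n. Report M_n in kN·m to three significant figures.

Assume both tension and compression steel yield.
Net tension couple steel: A_s − A'_s = 5583 mm².
a = (A_s − A'_s) f_y / (0.85 f'_c b) = 2344860/(0.85 × 37.9 × 355) = 205.04 mm.
c = a/β₁ = 205.04/0.779 = 263.21 mm; ε'_s = 0.003(c − d')/c = 0.0023 ≥ f_y/E_s = 0.0021, so compression steel does yield.
M_n = (A_s − A'_s) f_y (d − a/2) + A'_s f_y (d − d') = [2344860 × (780 − 102.52) + 275940 × (780 − 65)] × 10⁻⁶ = 1588.60 + 197.30 = 1785.90 kN·m.

M_n ≈ 1790 kN·m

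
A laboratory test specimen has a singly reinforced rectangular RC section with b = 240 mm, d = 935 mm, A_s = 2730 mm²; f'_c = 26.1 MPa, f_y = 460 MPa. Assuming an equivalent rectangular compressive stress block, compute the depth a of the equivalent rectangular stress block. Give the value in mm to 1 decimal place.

a ≈ 235.9 mm

T = A_s f_y = 2730 × 460 = 1255800 N = 1255.8 kN.
Setting C = 0.85 f'_c a b equal to T: a = 1255800/(0.85 × 26.1 × 240) = 235.9 mm.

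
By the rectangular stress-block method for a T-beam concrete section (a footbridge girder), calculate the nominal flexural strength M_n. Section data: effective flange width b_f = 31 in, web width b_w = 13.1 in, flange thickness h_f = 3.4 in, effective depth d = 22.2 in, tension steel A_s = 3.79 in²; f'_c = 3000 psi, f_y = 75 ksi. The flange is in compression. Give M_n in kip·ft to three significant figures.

M_n ≈ 483 kip·ft

Tension: T = A_s f_y = 3.79 × 75 = 284.25 kips.
Try a within the flange: a = T/(0.85 f'_c b_f) = 284.25/(0.85 × 3 × 31) = 3.596 in.
a = 3.596 > h_f = 3.4 in: the block extends into the web. Split into flange-overhang and web parts.
C_f = 0.85 f'_c (b_f − b_w) h_f = 0.85 × 3 × (31 − 13.1) × 3.4 = 155.2 kips.
Remaining web compression depth: a_w = (T − C_f)/(0.85 f'_c b_w) = (284.25 − 155.2)/(0.85 × 3 × 13.1) = 3.863 in.
M_n = C_f(d − h_f/2) + (T − C_f)(d − a_w/2) = 155.2 × (22.2 − 1.7) + 129.05 × (22.2 − 1.9315) = 3181.6 + 2615.6 = 5797.2 kip·in.
M_n = 5797.2/12 = 483.10 kip·ft.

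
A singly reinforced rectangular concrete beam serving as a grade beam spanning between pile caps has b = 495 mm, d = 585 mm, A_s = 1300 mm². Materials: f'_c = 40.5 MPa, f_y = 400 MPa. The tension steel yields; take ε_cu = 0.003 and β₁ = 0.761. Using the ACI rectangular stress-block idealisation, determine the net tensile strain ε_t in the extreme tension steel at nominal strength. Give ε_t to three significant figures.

a = A_s f_y/(0.85 f'_c b) = 30.52 mm.
β₁ = 0.761, so c = a/β₁ = 30.52/0.761 = 40.11 mm.
From the linear strain diagram with ε_cu = 0.003: ε_t = 0.003 (d − c)/c = 0.003 × (585 − 40.11)/40.11 = 0.0408.
Since ε_t ≥ 0.005, the section is tension-controlled.

ε_t ≈ 0.0408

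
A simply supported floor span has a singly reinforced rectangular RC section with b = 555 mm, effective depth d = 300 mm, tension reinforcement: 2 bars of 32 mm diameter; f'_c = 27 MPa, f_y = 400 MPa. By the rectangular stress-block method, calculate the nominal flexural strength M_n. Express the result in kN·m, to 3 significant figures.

M_n ≈ 177 kN·m

A_s = 2 × 804 = 1608 mm².
T = A_s f_y = 1608 × 400 = 643200 N = 643.2 kN.
From C = T: a = T/(0.85 f'_c b) = 643200/(0.85 × 27 × 555) = 50.50 mm.
M_n = T(d − a/2) = 643.2 kN × (300 − 25.25) mm = 176.72 kN·m.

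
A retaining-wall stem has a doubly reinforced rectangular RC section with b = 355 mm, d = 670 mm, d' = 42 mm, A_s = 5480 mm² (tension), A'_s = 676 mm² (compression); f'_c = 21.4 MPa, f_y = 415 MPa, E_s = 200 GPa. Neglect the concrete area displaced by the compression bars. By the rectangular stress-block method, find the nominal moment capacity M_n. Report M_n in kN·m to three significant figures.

Assume both tension and compression steel yield.
Net tension couple steel: A_s − A'_s = 4804 mm².
a = (A_s − A'_s) f_y / (0.85 f'_c b) = 1993660/(0.85 × 21.4 × 355) = 308.74 mm.
c = a/β₁ = 308.74/0.85 = 363.22 mm; ε'_s = 0.003(c − d')/c = 0.0027 ≥ f_y/E_s = 0.0021, so compression steel does yield.
M_n = (A_s − A'_s) f_y (d − a/2) + A'_s f_y (d − d') = [1993660 × (670 − 154.37) + 280540 × (670 − 42)] × 10⁻⁶ = 1027.99 + 176.18 = 1204.17 kN·m.

M_n ≈ 1200 kN·m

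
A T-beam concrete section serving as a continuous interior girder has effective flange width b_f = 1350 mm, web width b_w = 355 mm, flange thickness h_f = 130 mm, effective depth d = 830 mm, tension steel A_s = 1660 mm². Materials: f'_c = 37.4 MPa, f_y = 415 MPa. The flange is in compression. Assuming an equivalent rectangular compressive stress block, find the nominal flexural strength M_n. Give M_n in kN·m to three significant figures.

Tension: T = A_s f_y = 1660 × 415 = 688900 N.
Try a within the flange: a = T/(0.85 f'_c b_f) = 688900/(0.85 × 37.4 × 1350) = 16.05 mm.
Since a = 16.05 ≤ h_f = 130 mm, the stress block lies entirely in the flange; analyse as a rectangular beam of width b_f.
M_n = T(d − a/2) = 688900 × (830 − 8.025) = 566.26 × 10⁶ N·mm.
M_n = 566.26 kN·m.

M_n ≈ 566 kN·m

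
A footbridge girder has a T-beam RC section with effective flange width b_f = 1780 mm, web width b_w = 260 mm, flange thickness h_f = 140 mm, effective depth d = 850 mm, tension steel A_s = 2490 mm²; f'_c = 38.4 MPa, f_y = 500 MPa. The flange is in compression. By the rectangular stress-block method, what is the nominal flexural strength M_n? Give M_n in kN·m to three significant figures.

M_n ≈ 1040 kN·m

Tension: T = A_s f_y = 2490 × 500 = 1245000 N.
Try a within the flange: a = T/(0.85 f'_c b_f) = 1245000/(0.85 × 38.4 × 1780) = 21.43 mm.
Since a = 21.43 ≤ h_f = 140 mm, the stress block lies entirely in the flange; analyse as a rectangular beam of width b_f.
M_n = T(d − a/2) = 1245000 × (850 − 10.715) = 1044.91 × 10⁶ N·mm.
M_n = 1044.91 kN·m.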